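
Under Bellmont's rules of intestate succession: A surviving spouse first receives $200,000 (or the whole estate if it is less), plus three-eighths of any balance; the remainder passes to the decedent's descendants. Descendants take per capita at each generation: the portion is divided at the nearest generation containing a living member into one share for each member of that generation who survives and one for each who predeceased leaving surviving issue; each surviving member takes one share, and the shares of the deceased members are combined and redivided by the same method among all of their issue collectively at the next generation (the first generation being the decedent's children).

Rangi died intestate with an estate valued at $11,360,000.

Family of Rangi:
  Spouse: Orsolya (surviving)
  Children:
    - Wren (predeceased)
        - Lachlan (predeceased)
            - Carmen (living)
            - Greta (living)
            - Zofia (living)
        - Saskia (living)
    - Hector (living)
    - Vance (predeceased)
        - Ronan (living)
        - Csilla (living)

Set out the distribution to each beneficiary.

Orsolya: $4,385,000; Carmen: $387,500; Greta: $387,500; Zofia: $387,500; Saskia: $1,162,500; Hector: $2,325,000; Ronan: $1,162,500; Csilla: $1,162,500

Orsolya first takes $200,000, leaving a balance of $11,160,000. Orsolya then takes three-eighths of the balance ($4,185,000), for a total of $4,385,000. The remaining $6,975,000 passes to the descendants.
The descendants' portion ($6,975,000) is divided at the children's generation into 3 shares of $2,325,000. Hector takes $2,325,000. The 2 shares of the deceased (Wren and Vance) are combined into a pool of $4,650,000.
That pool ($4,650,000) is divided at the grandchildren's generation into 4 shares of $1,162,500. Saskia, Ronan, and Csilla each take $1,162,500. The remaining share for the deceased Lachlan ($1,162,500) is carried to the next generation.
That pool ($1,162,500) is divided at the great-grandchildren's generation equally among Carmen, Greta, and Zofia: $387,500 each.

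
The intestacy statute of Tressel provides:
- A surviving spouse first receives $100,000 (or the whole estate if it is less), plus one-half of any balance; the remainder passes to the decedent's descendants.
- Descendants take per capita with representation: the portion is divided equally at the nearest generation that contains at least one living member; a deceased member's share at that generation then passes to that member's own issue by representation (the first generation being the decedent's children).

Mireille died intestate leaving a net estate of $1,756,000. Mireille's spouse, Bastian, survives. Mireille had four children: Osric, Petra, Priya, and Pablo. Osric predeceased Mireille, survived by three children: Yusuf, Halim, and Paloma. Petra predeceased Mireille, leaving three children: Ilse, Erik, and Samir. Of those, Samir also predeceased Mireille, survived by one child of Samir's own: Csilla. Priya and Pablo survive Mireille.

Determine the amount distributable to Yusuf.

Bastian first takes $100,000, leaving a balance of $1,656,000. Bastian then takes one-half of the balance ($828,000), for a total of $928,000. The remaining $828,000 passes to the descendants.
The descendants' portion ($828,000) is divided into 4 shares of $207,000: Priya and Pablo each take $207,000; Osric's $207,000 share passes to Osric's issue; Petra's $207,000 share passes to Petra's issue.
Osric's share ($207,000) is divided into 3 shares of $69,000: Yusuf, Halim, and Paloma each take $69,000.
Petra's share ($207,000) is divided into 3 shares of $69,000: Ilse and Erik each take $69,000; Samir's $69,000 share passes to Samir's issue.
Samir's share ($69,000) passes entirely to Csilla.

Yusuf receives $69,000.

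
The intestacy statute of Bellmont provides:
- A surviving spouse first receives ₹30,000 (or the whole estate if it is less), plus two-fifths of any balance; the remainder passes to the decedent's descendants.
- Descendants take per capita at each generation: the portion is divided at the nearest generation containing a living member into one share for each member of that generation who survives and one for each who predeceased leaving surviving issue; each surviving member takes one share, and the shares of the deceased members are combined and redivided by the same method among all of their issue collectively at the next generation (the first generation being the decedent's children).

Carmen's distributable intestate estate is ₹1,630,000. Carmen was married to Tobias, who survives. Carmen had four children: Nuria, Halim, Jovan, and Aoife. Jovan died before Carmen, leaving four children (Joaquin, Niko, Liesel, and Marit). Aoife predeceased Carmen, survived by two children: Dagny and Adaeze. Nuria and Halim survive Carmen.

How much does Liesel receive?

Liesel receives ₹80,000.

Tobias first takes ₹30,000, leaving a balance of ₹1,600,000. Tobias then takes two-fifths of the balance (₹640,000), for a total of ₹670,000. The remaining ₹960,000 passes to the descendants.
The descendants' portion (₹960,000) is divided at the children's generation into 4 shares of ₹240,000. Nuria and Halim each take ₹240,000. The 2 shares of the deceased (Jovan and Aoife) are combined into a pool of ₹480,000.
That pool (₹480,000) is divided at the grandchildren's generation equally among Joaquin, Niko, Liesel, Marit, Dagny, and Adaeze: ₹80,000 each.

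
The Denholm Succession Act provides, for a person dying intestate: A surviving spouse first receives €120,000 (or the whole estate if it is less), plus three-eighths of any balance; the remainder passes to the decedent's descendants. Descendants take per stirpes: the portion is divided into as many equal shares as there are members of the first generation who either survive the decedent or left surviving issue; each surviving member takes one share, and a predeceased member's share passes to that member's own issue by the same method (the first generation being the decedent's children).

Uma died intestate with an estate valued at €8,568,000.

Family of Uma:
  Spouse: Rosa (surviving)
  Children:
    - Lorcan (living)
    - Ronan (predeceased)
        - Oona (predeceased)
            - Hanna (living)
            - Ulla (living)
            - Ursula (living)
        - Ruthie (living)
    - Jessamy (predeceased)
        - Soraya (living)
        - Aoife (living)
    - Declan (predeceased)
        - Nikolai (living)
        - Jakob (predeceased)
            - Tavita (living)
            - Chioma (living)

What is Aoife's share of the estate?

Rosa first takes €120,000, leaving a balance of €8,448,000. Rosa then takes three-eighths of the balance (€3,168,000), for a total of €3,288,000. The remaining €5,280,000 passes to the descendants.
The descendants' portion (€5,280,000) is divided into 4 shares of €1,320,000: Lorcan takes €1,320,000; Ronan's €1,320,000 share passes to Ronan's issue; Jessamy's €1,320,000 share passes to Jessamy's issue; Declan's €1,320,000 share passes to Declan's issue.
Ronan's share (€1,320,000) is divided into 2 shares of €660,000: Ruthie takes €660,000; Oona's €660,000 share passes to Oona's issue.
Oona's share (€660,000) is divided into 3 shares of €220,000: Hanna, Ulla, and Ursula each take €220,000.
Jessamy's share (€1,320,000) is divided into 2 shares of €660,000: Soraya and Aoife each take €660,000.
Declan's share (€1,320,000) is divided into 2 shares of €660,000: Nikolai takes €660,000; Jakob's €660,000 share passes to Jakob's issue.
Jakob's share (€660,000) is divided into 2 shares of €330,000: Tavita and Chioma each take €330,000.

Aoife receives €660,000.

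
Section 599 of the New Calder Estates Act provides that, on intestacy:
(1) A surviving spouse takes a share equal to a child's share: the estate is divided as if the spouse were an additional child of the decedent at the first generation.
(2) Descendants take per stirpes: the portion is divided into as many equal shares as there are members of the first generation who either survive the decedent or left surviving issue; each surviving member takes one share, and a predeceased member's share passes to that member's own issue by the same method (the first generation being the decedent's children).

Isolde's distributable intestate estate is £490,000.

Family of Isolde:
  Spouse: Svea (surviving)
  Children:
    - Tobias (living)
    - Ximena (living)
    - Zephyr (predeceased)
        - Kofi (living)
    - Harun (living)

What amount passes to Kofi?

The spouse counts as an additional share at the children's level, so there are 5 primary shares of £98,000. Svea takes one such share (£98,000).
The children's combined portion (£392,000) is divided into 4 shares of £98,000: Tobias, Ximena, and Harun each take £98,000; Zephyr's £98,000 share passes to Zephyr's issue.
Zephyr's share (£98,000) passes entirely to Kofi.

Kofi receives £98,000.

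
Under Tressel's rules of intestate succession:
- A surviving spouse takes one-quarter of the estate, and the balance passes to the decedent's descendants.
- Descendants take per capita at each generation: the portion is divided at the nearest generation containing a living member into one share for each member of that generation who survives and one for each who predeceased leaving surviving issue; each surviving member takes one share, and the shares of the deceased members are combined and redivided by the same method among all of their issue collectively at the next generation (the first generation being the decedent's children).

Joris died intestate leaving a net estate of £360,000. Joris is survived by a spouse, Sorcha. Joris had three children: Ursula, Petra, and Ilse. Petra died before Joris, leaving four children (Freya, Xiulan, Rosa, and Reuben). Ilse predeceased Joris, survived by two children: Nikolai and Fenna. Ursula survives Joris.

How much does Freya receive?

Freya receives £30,000.

Sorcha takes one-quarter of £360,000 = £90,000. The remaining £270,000 passes to the descendants.
The descendants' portion (£270,000) is divided at the children's generation into 3 shares of £90,000. Ursula takes £90,000. The 2 shares of the deceased (Petra and Ilse) are combined into a pool of £180,000.
That pool (£180,000) is divided at the grandchildren's generation equally among Freya, Xiulan, Rosa, Reuben, Nikolai, and Fenna: £30,000 each.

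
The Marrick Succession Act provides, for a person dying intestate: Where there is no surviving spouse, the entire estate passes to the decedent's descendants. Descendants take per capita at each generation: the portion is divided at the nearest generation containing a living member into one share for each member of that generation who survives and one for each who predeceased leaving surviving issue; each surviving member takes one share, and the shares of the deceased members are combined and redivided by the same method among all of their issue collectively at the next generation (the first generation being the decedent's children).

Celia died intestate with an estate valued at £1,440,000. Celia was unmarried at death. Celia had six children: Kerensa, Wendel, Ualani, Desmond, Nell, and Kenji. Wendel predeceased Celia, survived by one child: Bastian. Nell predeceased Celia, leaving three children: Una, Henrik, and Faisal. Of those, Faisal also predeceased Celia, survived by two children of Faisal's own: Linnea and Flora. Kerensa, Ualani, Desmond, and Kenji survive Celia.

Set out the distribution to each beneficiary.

Kerensa: £240,000; Bastian: £120,000; Ualani: £240,000; Desmond: £240,000; Una: £120,000; Henrik: £120,000; Linnea: £60,000; Flora: £60,000; Kenji: £240,000

The entire £1,440,000 passes to the descendants.
That amount (£1,440,000) is divided at the children's generation into 6 shares of £240,000. Kerensa, Ualani, Desmond, and Kenji each take £240,000. The 2 shares of the deceased (Wendel and Nell) are combined into a pool of £480,000.
That pool (£480,000) is divided at the grandchildren's generation into 4 shares of £120,000. Bastian, Una, and Henrik each take £120,000. The remaining share for the deceased Faisal (£120,000) is carried to the next generation.
That pool (£120,000) is divided at the great-grandchildren's generation equally among Linnea and Flora: £60,000 each.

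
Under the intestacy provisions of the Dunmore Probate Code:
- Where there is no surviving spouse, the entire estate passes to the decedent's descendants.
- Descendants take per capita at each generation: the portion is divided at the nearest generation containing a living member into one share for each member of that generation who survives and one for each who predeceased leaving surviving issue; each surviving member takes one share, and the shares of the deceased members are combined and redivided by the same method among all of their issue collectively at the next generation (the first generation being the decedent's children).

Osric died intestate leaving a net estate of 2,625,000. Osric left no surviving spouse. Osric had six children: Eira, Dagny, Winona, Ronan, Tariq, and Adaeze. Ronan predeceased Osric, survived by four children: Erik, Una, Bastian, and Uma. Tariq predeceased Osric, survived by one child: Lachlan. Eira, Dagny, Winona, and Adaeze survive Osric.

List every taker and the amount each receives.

Eira: 437,500; Dagny: 437,500; Winona: 437,500; Erik: 175,000; Una: 175,000; Bastian: 175,000; Uma: 175,000; Lachlan: 175,000; Adaeze: 437,500

The entire 2,625,000 passes to the descendants.
That amount (2,625,000) is divided at the children's generation into 6 shares of 437,500. Eira, Dagny, Winona, and Adaeze each take 437,500. The 2 shares of the deceased (Ronan and Tariq) are combined into a pool of 875,000.
That pool (875,000) is divided at the grandchildren's generation equally among Erik, Una, Bastian, Uma, and Lachlan: 175,000 each.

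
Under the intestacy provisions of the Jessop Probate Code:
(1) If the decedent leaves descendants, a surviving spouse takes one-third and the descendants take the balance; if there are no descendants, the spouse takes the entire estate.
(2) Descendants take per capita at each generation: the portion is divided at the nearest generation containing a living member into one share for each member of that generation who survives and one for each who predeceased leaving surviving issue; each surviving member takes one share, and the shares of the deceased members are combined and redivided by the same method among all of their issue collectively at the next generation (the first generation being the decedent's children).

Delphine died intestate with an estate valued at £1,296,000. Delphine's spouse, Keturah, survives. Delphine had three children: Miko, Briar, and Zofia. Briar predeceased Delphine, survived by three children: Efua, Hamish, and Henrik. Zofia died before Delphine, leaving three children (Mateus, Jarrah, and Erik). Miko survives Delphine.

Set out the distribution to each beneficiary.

Keturah: £432,000; Miko: £288,000; Efua: £96,000; Hamish: £96,000; Henrik: £96,000; Mateus: £96,000; Jarrah: £96,000; Erik: £96,000

Keturah takes one-third of £1,296,000 = £432,000. The remaining £864,000 passes to the descendants.
The descendants' portion (£864,000) is divided at the children's generation into 3 shares of £288,000. Miko takes £288,000. The 2 shares of the deceased (Briar and Zofia) are combined into a pool of £576,000.
That pool (£576,000) is divided at the grandchildren's generation equally among Efua, Hamish, Henrik, Mateus, Jarrah, and Erik: £96,000 each.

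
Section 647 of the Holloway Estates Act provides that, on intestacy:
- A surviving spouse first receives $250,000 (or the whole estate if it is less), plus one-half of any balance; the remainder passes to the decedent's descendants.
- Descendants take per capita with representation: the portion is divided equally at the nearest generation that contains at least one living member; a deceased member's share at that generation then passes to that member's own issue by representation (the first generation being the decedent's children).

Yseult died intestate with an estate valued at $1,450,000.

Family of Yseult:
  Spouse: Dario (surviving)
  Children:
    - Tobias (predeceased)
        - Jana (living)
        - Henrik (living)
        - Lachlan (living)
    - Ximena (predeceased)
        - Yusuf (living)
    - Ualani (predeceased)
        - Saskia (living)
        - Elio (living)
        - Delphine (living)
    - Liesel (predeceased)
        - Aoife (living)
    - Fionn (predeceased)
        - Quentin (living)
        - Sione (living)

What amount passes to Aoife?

Aoife receives $60,000.

Dario first takes $250,000, leaving a balance of $1,200,000. Dario then takes one-half of the balance ($600,000), for a total of $850,000. The remaining $600,000 passes to the descendants.
No child survives, so the initial division is made at the grandchildren's generation.
The descendants' portion ($600,000) is divided into 10 shares of $60,000: Jana, Henrik, Lachlan, Yusuf, Saskia, Elio, Delphine, Aoife, Quentin, and Sione each take $60,000.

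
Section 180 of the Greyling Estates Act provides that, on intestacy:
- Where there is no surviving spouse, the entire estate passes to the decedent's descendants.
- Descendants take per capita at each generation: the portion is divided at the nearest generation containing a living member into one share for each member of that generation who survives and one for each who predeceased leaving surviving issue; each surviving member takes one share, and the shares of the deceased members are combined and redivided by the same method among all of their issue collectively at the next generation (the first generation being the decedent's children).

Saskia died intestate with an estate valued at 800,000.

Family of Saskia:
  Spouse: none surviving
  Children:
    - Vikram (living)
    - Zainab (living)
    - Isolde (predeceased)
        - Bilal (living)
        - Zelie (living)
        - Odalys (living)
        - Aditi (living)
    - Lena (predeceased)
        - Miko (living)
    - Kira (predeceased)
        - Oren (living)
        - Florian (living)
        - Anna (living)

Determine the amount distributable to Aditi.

Aditi receives 60,000.

The entire 800,000 passes to the descendants.
That amount (800,000) is divided at the children's generation into 5 shares of 160,000. Vikram and Zainab each take 160,000. The 3 shares of the deceased (Isolde, Lena, and Kira) are combined into a pool of 480,000.
That pool (480,000) is divided at the grandchildren's generation equally among Bilal, Zelie, Odalys, Aditi, Miko, Oren, Florian, and Anna: 60,000 each.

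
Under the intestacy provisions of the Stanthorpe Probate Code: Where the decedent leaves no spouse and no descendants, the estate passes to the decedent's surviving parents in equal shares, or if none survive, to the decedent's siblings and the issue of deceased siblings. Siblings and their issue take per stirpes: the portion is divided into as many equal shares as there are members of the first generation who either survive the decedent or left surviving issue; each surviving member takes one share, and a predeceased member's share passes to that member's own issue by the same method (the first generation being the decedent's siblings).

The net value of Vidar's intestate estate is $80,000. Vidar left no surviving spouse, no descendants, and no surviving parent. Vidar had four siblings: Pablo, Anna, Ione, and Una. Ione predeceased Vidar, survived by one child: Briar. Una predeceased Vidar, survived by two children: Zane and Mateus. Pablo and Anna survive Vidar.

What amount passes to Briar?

The entire $80,000 passes to the siblings and their issue.
That amount ($80,000) is divided into 4 shares of $20,000: Pablo and Anna each take $20,000; Ione's $20,000 share passes to Ione's issue; Una's $20,000 share passes to Una's issue.
Ione's share ($20,000) passes entirely to Briar.
Una's share ($20,000) is divided into 2 shares of $10,000: Zane and Mateus each take $10,000.

Briar receives $20,000.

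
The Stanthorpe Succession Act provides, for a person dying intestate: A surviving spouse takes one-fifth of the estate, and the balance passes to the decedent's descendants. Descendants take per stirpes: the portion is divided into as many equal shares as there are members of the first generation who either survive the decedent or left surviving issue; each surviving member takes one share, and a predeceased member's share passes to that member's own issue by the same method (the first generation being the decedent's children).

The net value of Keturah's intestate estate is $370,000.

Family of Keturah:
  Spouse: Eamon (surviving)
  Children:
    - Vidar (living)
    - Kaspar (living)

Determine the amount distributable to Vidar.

Eamon takes one-fifth of $370,000 = $74,000. The remaining $296,000 passes to the descendants.
The descendants' portion ($296,000) is divided into 2 shares of $148,000: Vidar and Kaspar each take $148,000.

Vidar receives $148,000.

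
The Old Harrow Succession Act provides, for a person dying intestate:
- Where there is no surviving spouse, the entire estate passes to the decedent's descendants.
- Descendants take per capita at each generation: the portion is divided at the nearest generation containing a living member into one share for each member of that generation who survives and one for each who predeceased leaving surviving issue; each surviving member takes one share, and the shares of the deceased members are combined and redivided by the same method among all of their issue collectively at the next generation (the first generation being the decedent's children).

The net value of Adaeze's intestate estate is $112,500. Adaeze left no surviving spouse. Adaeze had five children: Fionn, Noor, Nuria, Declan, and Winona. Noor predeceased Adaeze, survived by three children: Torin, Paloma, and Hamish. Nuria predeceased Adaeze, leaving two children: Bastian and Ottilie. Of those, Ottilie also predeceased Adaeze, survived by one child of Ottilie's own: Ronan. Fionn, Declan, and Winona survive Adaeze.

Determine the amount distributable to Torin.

Torin receives $9,000.

The entire $112,500 passes to the descendants.
That amount ($112,500) is divided at the children's generation into 5 shares of $22,500. Fionn, Declan, and Winona each take $22,500. The 2 shares of the deceased (Noor and Nuria) are combined into a pool of $45,000.
That pool ($45,000) is divided at the grandchildren's generation into 5 shares of $9,000. Torin, Paloma, Hamish, and Bastian each take $9,000. The remaining share for the deceased Ottilie ($9,000) is carried to the next generation.
That pool ($9,000) passes entirely to Ronan, the sole taker at the great-grandchildren's generation.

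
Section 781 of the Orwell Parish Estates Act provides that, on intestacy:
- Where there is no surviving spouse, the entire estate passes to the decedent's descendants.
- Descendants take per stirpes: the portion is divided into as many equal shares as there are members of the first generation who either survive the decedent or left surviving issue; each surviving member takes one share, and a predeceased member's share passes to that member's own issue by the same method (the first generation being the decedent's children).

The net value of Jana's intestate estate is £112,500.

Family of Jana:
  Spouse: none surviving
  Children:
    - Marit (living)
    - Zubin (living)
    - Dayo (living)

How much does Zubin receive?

Zubin receives £37,500.

The entire £112,500 passes to the descendants.
That amount (£112,500) is divided into 3 shares of £37,500: Marit, Zubin, and Dayo each take £37,500.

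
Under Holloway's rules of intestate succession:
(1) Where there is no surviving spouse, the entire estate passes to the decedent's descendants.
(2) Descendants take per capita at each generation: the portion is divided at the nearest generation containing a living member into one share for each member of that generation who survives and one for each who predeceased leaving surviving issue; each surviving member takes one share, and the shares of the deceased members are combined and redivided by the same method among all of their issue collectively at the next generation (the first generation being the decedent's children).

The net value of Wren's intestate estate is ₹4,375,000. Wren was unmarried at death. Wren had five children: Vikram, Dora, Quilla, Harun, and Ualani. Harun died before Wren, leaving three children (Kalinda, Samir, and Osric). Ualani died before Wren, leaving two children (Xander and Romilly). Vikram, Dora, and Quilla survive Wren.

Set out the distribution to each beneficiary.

Vikram: ₹875,000; Dora: ₹875,000; Quilla: ₹875,000; Kalinda: ₹350,000; Samir: ₹350,000; Osric: ₹350,000; Xander: ₹350,000; Romilly: ₹350,000

The entire ₹4,375,000 passes to the descendants.
That amount (₹4,375,000) is divided at the children's generation into 5 shares of ₹875,000. Vikram, Dora, and Quilla each take ₹875,000. The 2 shares of the deceased (Harun and Ualani) are combined into a pool of ₹1,750,000.
That pool (₹1,750,000) is divided at the grandchildren's generation equally among Kalinda, Samir, Osric, Xander, and Romilly: ₹350,000 each.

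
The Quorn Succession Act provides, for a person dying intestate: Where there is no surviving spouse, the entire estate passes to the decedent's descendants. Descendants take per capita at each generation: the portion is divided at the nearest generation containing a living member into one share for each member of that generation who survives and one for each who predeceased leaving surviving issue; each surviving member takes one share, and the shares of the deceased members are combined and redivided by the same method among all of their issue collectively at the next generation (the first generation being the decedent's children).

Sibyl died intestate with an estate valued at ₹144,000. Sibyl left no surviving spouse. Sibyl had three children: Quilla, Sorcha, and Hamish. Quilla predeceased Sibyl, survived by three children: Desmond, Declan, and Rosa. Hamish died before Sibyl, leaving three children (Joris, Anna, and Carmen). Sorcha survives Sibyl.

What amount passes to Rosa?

Rosa receives ₹16,000.

The entire ₹144,000 passes to the descendants.
That amount (₹144,000) is divided at the children's generation into 3 shares of ₹48,000. Sorcha takes ₹48,000. The 2 shares of the deceased (Quilla and Hamish) are combined into a pool of ₹96,000.
That pool (₹96,000) is divided at the grandchildren's generation equally among Desmond, Declan, Rosa, Joris, Anna, and Carmen: ₹16,000 each.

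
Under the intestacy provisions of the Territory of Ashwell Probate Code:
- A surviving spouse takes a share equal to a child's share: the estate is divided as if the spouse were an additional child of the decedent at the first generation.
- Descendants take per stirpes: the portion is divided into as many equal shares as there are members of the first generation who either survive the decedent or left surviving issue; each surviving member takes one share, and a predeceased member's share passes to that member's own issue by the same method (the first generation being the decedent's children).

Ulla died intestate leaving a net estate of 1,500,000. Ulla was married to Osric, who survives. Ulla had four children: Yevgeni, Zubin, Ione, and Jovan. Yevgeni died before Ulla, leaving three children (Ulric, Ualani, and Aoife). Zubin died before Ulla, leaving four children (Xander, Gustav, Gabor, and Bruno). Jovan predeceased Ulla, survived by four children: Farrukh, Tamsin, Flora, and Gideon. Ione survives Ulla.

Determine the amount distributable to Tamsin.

The spouse counts as an additional share at the children's level, so there are 5 primary shares of 300,000. Osric takes one such share (300,000).
The children's combined portion (1,200,000) is divided into 4 shares of 300,000: Ione takes 300,000; Yevgeni's 300,000 share passes to Yevgeni's issue; Zubin's 300,000 share passes to Zubin's issue; Jovan's 300,000 share passes to Jovan's issue.
Yevgeni's share (300,000) is divided into 3 shares of 100,000: Ulric, Ualani, and Aoife each take 100,000.
Zubin's share (300,000) is divided into 4 shares of 75,000: Xander, Gustav, Gabor, and Bruno each take 75,000.
Jovan's share (300,000) is divided into 4 shares of 75,000: Farrukh, Tamsin, Flora, and Gideon each take 75,000.

Tamsin receives 75,000.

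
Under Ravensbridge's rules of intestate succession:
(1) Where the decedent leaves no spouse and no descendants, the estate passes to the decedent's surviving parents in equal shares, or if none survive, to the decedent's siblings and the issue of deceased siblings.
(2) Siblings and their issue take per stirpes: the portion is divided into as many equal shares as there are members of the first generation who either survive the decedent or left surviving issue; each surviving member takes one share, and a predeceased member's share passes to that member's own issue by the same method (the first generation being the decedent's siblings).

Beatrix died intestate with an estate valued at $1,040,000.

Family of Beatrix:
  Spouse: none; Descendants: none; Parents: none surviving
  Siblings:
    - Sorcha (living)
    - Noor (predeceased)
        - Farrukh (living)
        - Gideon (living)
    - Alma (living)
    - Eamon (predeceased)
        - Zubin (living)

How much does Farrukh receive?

Farrukh receives $130,000.

The entire $1,040,000 passes to the siblings and their issue.
That amount ($1,040,000) is divided into 4 shares of $260,000: Sorcha and Alma each take $260,000; Noor's $260,000 share passes to Noor's issue; Eamon's $260,000 share passes to Eamon's issue.
Noor's share ($260,000) is divided into 2 shares of $130,000: Farrukh and Gideon each take $130,000.
Eamon's share ($260,000) passes entirely to Zubin.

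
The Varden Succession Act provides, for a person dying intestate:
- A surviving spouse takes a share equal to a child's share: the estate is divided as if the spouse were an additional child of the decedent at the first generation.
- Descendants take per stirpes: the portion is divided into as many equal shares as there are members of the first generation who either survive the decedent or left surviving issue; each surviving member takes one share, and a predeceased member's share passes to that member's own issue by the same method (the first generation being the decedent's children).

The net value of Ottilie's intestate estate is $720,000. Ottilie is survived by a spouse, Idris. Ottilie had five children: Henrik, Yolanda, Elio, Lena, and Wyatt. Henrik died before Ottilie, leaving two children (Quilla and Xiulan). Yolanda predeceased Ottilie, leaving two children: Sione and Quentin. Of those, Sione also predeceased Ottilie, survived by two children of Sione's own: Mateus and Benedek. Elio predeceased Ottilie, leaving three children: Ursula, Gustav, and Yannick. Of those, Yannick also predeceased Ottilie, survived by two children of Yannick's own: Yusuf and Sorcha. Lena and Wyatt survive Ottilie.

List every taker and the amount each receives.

The spouse counts as an additional share at the children's level, so there are 6 primary shares of $120,000. Idris takes one such share ($120,000).
The children's combined portion ($600,000) is divided into 5 shares of $120,000: Lena and Wyatt each take $120,000; Henrik's $120,000 share passes to Henrik's issue; Yolanda's $120,000 share passes to Yolanda's issue; Elio's $120,000 share passes to Elio's issue.
Henrik's share ($120,000) is divided into 2 shares of $60,000: Quilla and Xiulan each take $60,000.
Yolanda's share ($120,000) is divided into 2 shares of $60,000: Quentin takes $60,000; Sione's $60,000 share passes to Sione's issue.
Sione's share ($60,000) is divided into 2 shares of $30,000: Mateus and Benedek each take $30,000.
Elio's share ($120,000) is divided into 3 shares of $40,000: Ursula and Gustav each take $40,000; Yannick's $40,000 share passes to Yannick's issue.
Yannick's share ($40,000) is divided into 2 shares of $20,000: Yusuf and Sorcha each take $20,000.

Idris: $120,000; Quilla: $60,000; Xiulan: $60,000; Mateus: $30,000; Benedek: $30,000; Quentin: $60,000; Ursula: $40,000; Gustav: $40,000; Yusuf: $20,000; Sorcha: $20,000; Lena: $120,000; Wyatt: $120,000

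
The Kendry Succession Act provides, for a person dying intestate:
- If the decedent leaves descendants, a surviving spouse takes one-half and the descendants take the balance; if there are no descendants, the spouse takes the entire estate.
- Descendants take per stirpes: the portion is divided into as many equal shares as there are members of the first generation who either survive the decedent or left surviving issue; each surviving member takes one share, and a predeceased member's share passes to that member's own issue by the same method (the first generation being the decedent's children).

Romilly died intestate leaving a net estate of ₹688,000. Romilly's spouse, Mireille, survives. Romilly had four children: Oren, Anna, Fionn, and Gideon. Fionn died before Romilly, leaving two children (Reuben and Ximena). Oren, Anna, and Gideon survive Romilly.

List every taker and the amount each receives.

Mireille: ₹344,000; Oren: ₹86,000; Anna: ₹86,000; Reuben: ₹43,000; Ximena: ₹43,000; Gideon: ₹86,000

Mireille takes one-half of ₹688,000 = ₹344,000. The remaining ₹344,000 passes to the descendants.
The descendants' portion (₹344,000) is divided into 4 shares of ₹86,000: Oren, Anna, and Gideon each take ₹86,000; Fionn's ₹86,000 share passes to Fionn's issue.
Fionn's share (₹86,000) is divided into 2 shares of ₹43,000: Reuben and Ximena each take ₹43,000.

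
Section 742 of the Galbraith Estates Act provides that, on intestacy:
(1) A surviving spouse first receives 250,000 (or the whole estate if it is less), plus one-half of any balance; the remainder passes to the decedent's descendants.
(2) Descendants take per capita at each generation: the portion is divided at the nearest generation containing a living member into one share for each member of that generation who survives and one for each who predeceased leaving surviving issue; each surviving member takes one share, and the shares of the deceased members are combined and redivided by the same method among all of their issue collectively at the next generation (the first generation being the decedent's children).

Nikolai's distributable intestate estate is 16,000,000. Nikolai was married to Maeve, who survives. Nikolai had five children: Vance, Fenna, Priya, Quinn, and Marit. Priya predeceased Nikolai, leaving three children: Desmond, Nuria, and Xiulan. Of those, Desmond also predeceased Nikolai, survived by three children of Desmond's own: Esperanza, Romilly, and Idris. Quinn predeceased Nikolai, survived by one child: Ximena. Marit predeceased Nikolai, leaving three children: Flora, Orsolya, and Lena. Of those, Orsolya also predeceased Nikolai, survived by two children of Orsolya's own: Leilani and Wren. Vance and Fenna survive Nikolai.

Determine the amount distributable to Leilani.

Maeve first takes 250,000, leaving a balance of 15,750,000. Maeve then takes one-half of the balance (7,875,000), for a total of 8,125,000. The remaining 7,875,000 passes to the descendants.
The descendants' portion (7,875,000) is divided at the children's generation into 5 shares of 1,575,000. Vance and Fenna each take 1,575,000. The 3 shares of the deceased (Priya, Quinn, and Marit) are combined into a pool of 4,725,000.
That pool (4,725,000) is divided at the grandchildren's generation into 7 shares of 675,000. Nuria, Xiulan, Ximena, Flora, and Lena each take 675,000. The 2 shares of the deceased (Desmond and Orsolya) are combined into a pool of 1,350,000.
That pool (1,350,000) is divided at the great-grandchildren's generation equally among Esperanza, Romilly, Idris, Leilani, and Wren: 270,000 each.

Leilani receives 270,000.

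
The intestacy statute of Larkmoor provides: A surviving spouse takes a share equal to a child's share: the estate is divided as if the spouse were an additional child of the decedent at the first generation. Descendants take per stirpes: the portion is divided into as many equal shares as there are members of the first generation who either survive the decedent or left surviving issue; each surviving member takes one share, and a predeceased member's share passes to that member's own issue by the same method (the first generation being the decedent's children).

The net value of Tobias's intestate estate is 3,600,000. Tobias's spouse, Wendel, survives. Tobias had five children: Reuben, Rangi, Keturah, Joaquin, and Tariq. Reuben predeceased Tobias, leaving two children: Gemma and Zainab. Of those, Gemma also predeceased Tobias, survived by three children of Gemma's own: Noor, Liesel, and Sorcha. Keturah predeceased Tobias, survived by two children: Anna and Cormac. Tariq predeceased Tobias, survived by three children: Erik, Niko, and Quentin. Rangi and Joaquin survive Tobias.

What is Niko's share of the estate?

The spouse counts as an additional share at the children's level, so there are 6 primary shares of 600,000. Wendel takes one such share (600,000).
The children's combined portion (3,000,000) is divided into 5 shares of 600,000: Rangi and Joaquin each take 600,000; Reuben's 600,000 share passes to Reuben's issue; Keturah's 600,000 share passes to Keturah's issue; Tariq's 600,000 share passes to Tariq's issue.
Reuben's share (600,000) is divided into 2 shares of 300,000: Zainab takes 300,000; Gemma's 300,000 share passes to Gemma's issue.
Gemma's share (300,000) is divided into 3 shares of 100,000: Noor, Liesel, and Sorcha each take 100,000.
Keturah's share (600,000) is divided into 2 shares of 300,000: Anna and Cormac each take 300,000.
Tariq's share (600,000) is divided into 3 shares of 200,000: Erik, Niko, and Quentin each take 200,000.

Niko receives 200,000.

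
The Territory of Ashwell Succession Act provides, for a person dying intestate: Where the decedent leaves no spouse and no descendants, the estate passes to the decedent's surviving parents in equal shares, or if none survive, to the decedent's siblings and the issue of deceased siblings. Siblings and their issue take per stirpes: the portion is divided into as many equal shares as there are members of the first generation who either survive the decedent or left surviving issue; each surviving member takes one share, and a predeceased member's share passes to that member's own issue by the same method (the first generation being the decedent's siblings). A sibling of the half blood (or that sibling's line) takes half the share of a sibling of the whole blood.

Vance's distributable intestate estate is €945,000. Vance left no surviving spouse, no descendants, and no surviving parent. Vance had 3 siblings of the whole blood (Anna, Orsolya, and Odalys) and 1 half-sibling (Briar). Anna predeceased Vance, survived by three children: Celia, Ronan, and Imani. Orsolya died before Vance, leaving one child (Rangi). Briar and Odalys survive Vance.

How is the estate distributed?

Celia: €90,000; Ronan: €90,000; Imani: €90,000; Briar: €135,000; Rangi: €270,000; Odalys: €270,000

The entire €945,000 passes to the siblings and their issue.
Counting each half-blood sibling's line as half a unit, there are 7/2 units in €945,000, so one unit is €270,000. Whole-blood lines (Anna, Orsolya, and Odalys) take €270,000 each; half-blood lines (Briar) take €135,000 each.
Anna's share (€270,000) is divided into 3 shares of €90,000: Celia, Ronan, and Imani each take €90,000.
Orsolya's share (€270,000) passes entirely to Rangi.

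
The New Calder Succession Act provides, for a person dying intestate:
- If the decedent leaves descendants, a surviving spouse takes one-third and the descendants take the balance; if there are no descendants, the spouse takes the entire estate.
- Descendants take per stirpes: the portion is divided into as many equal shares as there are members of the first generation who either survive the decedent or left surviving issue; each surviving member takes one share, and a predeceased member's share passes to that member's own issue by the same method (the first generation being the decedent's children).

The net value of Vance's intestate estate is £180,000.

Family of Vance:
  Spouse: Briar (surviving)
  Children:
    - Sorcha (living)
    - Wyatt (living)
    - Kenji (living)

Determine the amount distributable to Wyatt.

Briar takes one-third of £180,000 = £60,000. The remaining £120,000 passes to the descendants.
The descendants' portion (£120,000) is divided into 3 shares of £40,000: Sorcha, Wyatt, and Kenji each take £40,000.

Wyatt receives £40,000.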